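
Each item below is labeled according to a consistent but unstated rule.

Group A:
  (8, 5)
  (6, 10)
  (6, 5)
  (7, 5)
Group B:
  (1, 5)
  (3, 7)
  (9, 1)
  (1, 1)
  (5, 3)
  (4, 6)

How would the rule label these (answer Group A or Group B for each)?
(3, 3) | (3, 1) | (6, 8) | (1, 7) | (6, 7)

Group B, Group B, Group A, Group B, Group A

The distinguishing property — sum ≥ 11 — holds for all the 'Group A' cases and none of the 'Group B' cases.
(3, 3) — 3+3 = 6, hence Group B.
(3, 1) — 3+1 = 4, hence Group B.
(6, 8) — 6+8 = 14, hence Group A.
(1, 7) — 1+7 = 8, hence Group B.
(6, 7) — 6+7 = 13, hence Group A.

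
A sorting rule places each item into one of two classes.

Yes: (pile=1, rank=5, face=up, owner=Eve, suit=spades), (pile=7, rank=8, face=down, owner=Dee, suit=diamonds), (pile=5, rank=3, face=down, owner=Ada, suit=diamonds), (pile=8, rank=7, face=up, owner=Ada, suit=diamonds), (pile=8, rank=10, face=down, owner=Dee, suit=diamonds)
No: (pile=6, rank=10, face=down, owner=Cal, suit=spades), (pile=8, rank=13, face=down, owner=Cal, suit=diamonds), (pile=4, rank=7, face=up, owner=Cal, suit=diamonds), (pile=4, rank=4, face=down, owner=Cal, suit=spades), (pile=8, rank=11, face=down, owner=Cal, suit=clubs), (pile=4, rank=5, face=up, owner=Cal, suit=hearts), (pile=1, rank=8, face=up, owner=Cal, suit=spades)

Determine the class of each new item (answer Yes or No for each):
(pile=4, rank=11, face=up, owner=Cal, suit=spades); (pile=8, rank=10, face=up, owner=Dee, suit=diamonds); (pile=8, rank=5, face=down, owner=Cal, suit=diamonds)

No, Yes, No

The distinguishing property — owner is not Cal — holds for all the 'Yes' cases and none of the 'No' cases.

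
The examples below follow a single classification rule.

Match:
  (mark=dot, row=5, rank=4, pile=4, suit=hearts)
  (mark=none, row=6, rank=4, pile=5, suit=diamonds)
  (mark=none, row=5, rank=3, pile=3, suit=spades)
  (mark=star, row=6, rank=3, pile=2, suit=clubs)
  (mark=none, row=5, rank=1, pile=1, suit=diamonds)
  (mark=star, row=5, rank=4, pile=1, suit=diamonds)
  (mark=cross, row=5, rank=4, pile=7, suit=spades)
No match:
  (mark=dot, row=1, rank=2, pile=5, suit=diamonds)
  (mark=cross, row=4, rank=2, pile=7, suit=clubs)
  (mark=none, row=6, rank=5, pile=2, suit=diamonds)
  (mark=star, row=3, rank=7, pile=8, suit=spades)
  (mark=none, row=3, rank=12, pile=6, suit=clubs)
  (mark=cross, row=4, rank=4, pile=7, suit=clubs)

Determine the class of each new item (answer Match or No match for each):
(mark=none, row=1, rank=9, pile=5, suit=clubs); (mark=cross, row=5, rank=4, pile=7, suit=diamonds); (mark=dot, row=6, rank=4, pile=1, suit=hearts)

The distinguishing property — rank ≤ 4 AND row ≥ 5 — holds for all the 'Match' cases and none of the 'No match' cases.
(mark=none, row=1, rank=9, pile=5, suit=clubs): rank = 9, row = 1 — fails this test, so No match.
(mark=cross, row=5, rank=4, pile=7, suit=diamonds): rank = 4, row = 5 — meets the rule, so Match.
(mark=dot, row=6, rank=4, pile=1, suit=hearts): rank = 4, row = 6 — meets the rule, so Match.

No match, Match, Match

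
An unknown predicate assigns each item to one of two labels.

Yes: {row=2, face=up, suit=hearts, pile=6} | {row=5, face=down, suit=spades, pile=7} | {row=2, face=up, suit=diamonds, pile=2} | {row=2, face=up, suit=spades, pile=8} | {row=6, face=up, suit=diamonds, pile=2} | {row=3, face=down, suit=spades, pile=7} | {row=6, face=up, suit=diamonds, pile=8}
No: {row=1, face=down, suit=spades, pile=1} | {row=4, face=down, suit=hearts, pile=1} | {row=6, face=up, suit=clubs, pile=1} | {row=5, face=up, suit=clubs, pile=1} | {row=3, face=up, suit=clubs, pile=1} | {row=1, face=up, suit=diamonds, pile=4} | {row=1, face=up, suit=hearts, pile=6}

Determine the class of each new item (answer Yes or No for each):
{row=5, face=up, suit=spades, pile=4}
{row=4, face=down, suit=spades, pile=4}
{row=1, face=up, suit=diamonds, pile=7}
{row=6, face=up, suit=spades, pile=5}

Every 'Yes' example satisfies: pile ≥ 2 AND row ≥ 2. None of the 'No' examples do.
{row=5, face=up, suit=spades, pile=4}: Yes (pile = 4, row = 5). {row=4, face=down, suit=spades, pile=4}: Yes (pile = 4, row = 4). {row=1, face=up, suit=diamonds, pile=7}: No (pile = 7, row = 1). {row=6, face=up, suit=spades, pile=5}: Yes (pile = 5, row = 6).

Yes, Yes, No, Yes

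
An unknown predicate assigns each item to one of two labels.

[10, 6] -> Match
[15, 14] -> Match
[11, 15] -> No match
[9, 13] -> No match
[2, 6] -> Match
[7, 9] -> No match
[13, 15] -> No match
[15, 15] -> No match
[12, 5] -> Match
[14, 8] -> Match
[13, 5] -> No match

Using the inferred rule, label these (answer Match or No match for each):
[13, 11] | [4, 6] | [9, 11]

No match, Match, No match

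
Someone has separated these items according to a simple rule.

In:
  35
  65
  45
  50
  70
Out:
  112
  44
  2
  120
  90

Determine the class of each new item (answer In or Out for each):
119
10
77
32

Out, In, Out, Out

The distinguishing property — multiple of 5 AND at most 70 — holds for all the 'In' cases and none of the 'Out' cases.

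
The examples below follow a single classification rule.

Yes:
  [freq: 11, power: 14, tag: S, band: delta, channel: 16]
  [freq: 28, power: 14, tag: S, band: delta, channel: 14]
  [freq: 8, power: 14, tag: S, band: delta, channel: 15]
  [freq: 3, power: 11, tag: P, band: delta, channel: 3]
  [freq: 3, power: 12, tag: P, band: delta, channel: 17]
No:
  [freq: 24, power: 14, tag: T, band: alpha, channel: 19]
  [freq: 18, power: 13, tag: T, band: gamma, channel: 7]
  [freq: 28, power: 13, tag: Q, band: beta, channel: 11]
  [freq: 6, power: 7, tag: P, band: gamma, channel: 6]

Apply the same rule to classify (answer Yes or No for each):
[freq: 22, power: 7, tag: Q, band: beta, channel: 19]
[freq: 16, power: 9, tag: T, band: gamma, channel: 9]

No, No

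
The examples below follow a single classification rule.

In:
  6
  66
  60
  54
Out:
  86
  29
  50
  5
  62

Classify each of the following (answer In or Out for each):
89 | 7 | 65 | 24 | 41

Every 'In' example satisfies: multiple of 3. None of the 'Out' examples do.

Out, Out, Out, In, Out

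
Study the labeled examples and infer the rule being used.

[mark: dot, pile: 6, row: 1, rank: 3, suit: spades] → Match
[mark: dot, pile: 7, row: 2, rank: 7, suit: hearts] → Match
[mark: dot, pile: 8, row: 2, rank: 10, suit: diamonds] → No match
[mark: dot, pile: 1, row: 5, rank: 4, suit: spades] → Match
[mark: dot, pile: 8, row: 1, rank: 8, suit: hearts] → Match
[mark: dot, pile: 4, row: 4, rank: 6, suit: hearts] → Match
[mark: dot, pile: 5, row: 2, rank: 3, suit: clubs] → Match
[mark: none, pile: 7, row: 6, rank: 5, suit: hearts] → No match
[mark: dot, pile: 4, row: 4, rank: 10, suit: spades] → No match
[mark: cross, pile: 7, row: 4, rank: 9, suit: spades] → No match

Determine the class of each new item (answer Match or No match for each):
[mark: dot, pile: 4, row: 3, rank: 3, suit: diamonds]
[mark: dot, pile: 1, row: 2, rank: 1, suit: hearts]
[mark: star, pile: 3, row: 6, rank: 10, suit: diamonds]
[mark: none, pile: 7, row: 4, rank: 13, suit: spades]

Match, Match, No match, No match

A rule that fits every label: mark is dot AND rank ≤ 8 — true of each 'Match' example, false of each 'No match' one.
[mark: dot, pile: 4, row: 3, rank: 3, suit: diamonds]: Match (mark is dot, rank = 3).
[mark: dot, pile: 1, row: 2, rank: 1, suit: hearts]: Match (mark is dot, rank = 1).
[mark: star, pile: 3, row: 6, rank: 10, suit: diamonds]: No match (mark is star, rank = 10).
[mark: none, pile: 7, row: 4, rank: 13, suit: spades]: No match (mark is none, rank = 13).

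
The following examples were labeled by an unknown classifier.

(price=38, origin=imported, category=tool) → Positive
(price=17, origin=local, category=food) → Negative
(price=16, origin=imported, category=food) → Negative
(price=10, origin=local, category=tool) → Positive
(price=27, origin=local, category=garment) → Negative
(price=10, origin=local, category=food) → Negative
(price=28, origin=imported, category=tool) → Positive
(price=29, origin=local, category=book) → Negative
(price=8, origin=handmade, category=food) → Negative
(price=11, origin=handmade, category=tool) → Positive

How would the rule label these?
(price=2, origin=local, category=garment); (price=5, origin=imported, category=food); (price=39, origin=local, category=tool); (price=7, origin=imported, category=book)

Negative, Negative, Positive, Negative

Every 'Positive' example satisfies: category is tool. None of the 'Negative' examples do.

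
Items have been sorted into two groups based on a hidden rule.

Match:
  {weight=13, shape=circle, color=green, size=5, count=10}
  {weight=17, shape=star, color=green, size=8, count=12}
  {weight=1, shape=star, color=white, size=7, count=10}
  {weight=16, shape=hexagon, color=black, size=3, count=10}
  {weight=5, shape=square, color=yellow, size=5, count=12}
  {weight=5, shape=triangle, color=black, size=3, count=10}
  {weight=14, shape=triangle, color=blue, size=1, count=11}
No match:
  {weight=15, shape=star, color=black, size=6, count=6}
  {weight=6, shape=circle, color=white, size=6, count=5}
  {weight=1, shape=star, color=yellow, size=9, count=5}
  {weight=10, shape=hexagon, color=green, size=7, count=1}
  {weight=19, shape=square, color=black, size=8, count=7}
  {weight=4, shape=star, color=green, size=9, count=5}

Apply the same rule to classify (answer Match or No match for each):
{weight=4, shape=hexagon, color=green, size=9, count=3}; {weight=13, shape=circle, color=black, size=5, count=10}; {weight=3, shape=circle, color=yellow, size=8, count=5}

The distinguishing property — count ≥ 10 — holds for all the 'Match' cases and none of the 'No match' cases.
{weight=4, shape=hexagon, color=green, size=9, count=3}: count = 3 — lacks this property, so No match. {weight=13, shape=circle, color=black, size=5, count=10}: count = 10 — checks out, so Match. {weight=3, shape=circle, color=yellow, size=8, count=5}: count = 5 — lacks this property, so No match.

No match, Match, No match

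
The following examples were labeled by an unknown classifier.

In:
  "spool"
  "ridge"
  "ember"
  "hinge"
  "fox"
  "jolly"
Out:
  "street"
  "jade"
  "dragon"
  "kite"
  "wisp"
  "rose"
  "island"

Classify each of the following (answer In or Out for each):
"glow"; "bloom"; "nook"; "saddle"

Checking candidate rules against both groups, what survives is: odd length.

Out, In, Out, Out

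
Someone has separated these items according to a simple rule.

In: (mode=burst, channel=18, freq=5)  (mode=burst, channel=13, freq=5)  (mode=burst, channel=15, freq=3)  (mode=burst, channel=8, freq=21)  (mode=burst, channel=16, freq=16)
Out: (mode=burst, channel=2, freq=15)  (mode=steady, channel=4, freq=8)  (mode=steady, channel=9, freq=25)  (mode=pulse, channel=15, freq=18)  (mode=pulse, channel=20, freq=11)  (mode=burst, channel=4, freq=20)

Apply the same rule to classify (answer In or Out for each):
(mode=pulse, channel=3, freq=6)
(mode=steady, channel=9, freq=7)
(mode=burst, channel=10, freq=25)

Every 'In' example satisfies: mode is burst AND channel ≥ 8. None of the 'Out' examples do.
Out: (mode=pulse, channel=3, freq=6), since mode is pulse, channel = 3.
Out: (mode=steady, channel=9, freq=7), since mode is steady, channel = 9.
In: (mode=burst, channel=10, freq=25), since mode is burst, channel = 10.

Out, Out, In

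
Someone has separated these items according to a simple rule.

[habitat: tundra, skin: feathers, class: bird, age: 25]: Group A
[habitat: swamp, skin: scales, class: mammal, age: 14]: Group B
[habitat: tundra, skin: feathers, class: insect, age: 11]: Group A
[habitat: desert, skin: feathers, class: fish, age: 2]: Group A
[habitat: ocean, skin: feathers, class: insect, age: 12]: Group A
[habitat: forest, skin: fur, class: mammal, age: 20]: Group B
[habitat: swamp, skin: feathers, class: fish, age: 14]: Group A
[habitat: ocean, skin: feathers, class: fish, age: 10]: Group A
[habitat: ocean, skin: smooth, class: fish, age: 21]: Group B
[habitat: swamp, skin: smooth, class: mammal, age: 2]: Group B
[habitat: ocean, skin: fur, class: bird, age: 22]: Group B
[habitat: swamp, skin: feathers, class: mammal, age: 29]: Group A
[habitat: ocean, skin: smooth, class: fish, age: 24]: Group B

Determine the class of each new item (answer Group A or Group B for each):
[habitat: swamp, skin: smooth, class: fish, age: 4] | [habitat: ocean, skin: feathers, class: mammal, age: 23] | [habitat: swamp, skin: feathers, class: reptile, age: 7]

Group B, Group A, Group A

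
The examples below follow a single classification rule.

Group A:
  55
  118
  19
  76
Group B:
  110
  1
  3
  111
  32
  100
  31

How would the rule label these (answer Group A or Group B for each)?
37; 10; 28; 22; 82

'Group A' ⟺ digit sum ≥ 6.
37: digit sum 3+7 = 10 — matches, so Group A.
10: digit sum 1+0 = 1 — doesn't match, so Group B.
28: digit sum 2+8 = 10 — matches, so Group A.
22: digit sum 2+2 = 4 — doesn't match, so Group B.
82: digit sum 8+2 = 10 — matches, so Group A.

Group A, Group B, Group A, Group B, Group A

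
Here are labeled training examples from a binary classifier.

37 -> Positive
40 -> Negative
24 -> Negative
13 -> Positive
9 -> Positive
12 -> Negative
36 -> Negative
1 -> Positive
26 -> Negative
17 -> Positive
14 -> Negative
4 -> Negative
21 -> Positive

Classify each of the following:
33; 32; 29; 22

A rule that fits every label: odd — true of each 'Positive' example, false of each 'Negative' one.
33 — 33 is odd, hence Positive. 32 — 32 is even, hence Negative. 29 — 29 is odd, hence Positive. 22 — 22 is even, hence Negative.

Positive, Negative, Positive, Negative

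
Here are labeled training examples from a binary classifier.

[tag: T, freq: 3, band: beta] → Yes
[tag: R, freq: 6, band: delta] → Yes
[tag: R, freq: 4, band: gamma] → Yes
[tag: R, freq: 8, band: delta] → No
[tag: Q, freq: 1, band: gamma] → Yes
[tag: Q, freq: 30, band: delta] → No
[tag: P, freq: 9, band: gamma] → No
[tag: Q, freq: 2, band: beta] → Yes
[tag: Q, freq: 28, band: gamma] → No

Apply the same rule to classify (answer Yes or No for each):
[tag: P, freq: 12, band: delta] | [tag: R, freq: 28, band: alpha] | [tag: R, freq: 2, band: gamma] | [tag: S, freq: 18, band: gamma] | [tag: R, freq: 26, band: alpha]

No, No, Yes, No, No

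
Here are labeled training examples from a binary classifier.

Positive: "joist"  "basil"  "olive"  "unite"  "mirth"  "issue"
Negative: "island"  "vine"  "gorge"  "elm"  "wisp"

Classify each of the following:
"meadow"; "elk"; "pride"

The simplest hypothesis consistent with all the labels is: odd length AND contains 'i'.
"meadow": length 6, no 'i' — lacks this property, so Negative. "elk": length 3, no 'i' — lacks this property, so Negative. "pride": length 5, has 'i' — satisfies this, so Positive.

Negative, Negative, Positive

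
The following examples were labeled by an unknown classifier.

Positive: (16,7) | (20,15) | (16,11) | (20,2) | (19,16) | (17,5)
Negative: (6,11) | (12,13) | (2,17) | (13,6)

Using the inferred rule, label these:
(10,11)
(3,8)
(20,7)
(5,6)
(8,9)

Rule: first ≥ 15. This holds for each 'Positive' example and fails for each 'Negative' one.

Negative, Negative, Positive, Negative, Negative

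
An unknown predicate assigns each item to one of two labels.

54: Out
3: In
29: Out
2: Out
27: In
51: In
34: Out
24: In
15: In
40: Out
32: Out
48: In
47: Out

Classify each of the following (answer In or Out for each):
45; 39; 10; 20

Every 'In' example satisfies: multiple of 3 AND at most 51. None of the 'Out' examples do.
45: In (45 = 3·15, 45 ≤ 51).
39: In (39 = 3·13, 39 ≤ 51).
10: Out (10 = 3·3 + 1, 10 ≤ 51).
20: Out (20 = 3·6 + 2, 20 ≤ 51).

In, In, Out, Out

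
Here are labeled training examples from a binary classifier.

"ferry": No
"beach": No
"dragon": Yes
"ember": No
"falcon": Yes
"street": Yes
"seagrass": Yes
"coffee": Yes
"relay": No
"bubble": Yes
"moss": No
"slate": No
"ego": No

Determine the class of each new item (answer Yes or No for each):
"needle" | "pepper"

A rule that fits every label: length ≥ 6 — true of each 'Yes' example, false of each 'No' one.
"needle" → length 6 → Yes.
"pepper" → length 6 → Yes.

Yes, Yes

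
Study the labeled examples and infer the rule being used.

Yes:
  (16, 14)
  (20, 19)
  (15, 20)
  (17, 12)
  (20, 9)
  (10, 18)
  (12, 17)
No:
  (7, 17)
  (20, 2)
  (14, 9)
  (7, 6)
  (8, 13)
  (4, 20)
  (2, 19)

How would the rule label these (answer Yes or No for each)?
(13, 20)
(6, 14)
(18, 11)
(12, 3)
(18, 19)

Yes, No, Yes, No, Yes

The classifier is using: sum ≥ 28.
(13, 20): 13+20 = 33, fits → Yes. (6, 14): 6+14 = 20, fails the rule → No. (18, 11): 18+11 = 29, fits → Yes. (12, 3): 12+3 = 15, fails the rule → No. (18, 19): 18+19 = 37, fits → Yes.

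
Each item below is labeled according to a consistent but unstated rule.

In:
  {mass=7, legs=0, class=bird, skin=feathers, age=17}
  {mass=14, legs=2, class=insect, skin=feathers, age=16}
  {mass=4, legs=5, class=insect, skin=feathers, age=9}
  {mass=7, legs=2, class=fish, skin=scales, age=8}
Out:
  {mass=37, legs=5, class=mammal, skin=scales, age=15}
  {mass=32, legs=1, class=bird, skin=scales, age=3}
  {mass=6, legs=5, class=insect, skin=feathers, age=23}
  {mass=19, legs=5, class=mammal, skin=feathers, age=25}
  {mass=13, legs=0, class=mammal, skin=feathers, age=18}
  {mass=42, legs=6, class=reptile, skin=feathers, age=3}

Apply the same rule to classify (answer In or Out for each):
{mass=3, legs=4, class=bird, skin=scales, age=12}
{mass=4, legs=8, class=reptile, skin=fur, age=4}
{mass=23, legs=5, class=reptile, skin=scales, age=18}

'In' ⟺ mass ≤ 14 AND age ≤ 17.
{mass=3, legs=4, class=bird, skin=scales, age=12} → mass = 3, age = 12 → In. {mass=4, legs=8, class=reptile, skin=fur, age=4} → mass = 4, age = 4 → In. {mass=23, legs=5, class=reptile, skin=scales, age=18} → mass = 23, age = 18 → Out.

In, In, Out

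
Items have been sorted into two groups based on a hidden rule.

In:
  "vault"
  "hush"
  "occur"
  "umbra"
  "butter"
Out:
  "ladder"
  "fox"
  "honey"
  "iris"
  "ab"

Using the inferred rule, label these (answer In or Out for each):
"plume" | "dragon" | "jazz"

In, Out, Out

The rule appears to be: contains 'u'.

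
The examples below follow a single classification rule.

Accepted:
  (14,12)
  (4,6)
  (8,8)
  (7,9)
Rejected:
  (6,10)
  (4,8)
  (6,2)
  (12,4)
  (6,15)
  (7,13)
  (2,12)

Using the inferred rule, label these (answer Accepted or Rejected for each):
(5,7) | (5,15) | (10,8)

Accepted, Rejected, Accepted

The simplest hypothesis consistent with all the labels is: |first − second| ≤ 2.
(5,7): |5−7| = 2, qualifies → Accepted.
(5,15): |5−15| = 10, fails this test → Rejected.
(10,8): |10−8| = 2, qualifies → Accepted.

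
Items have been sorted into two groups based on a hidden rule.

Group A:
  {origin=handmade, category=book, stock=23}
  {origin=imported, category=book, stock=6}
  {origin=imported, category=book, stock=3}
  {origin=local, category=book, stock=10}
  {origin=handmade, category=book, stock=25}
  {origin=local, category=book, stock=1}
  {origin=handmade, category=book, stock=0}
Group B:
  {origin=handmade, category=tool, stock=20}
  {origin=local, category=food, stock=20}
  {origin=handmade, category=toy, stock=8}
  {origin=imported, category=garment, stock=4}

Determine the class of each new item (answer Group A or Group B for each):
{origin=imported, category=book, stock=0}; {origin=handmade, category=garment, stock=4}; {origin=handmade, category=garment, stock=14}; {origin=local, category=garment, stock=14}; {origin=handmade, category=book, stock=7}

Group A, Group B, Group B, Group B, Group A

Looking at the examples, the only property every 'Group A' case has and every 'Group B' case lacks is: category is book.
{origin=imported, category=book, stock=0} → category is book → Group A.
{origin=handmade, category=garment, stock=4} → category is garment → Group B.
{origin=handmade, category=garment, stock=14} → category is garment → Group B.
{origin=local, category=garment, stock=14} → category is garment → Group B.
{origin=handmade, category=book, stock=7} → category is book → Group A.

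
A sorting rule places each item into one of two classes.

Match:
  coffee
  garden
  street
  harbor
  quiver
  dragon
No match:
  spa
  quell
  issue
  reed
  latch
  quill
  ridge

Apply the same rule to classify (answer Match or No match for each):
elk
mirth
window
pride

The distinguishing property — length 6 — holds for all the 'Match' cases and none of the 'No match' cases.
elk: No match (length 3).
mirth: No match (length 5).
window: Match (length 6).
pride: No match (length 5).

No match, No match, Match, No match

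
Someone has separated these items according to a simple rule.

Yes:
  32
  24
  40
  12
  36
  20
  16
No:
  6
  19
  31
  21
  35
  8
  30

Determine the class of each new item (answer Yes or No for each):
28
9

A rule that fits every label: multiple of 4 AND at least 12 — true of each 'Yes' example, false of each 'No' one.
28 — 28 = 4·7, 28 ≥ 12, hence Yes.
9 — 9 = 4·2 + 1, 9 < 12, hence No.

Yes, No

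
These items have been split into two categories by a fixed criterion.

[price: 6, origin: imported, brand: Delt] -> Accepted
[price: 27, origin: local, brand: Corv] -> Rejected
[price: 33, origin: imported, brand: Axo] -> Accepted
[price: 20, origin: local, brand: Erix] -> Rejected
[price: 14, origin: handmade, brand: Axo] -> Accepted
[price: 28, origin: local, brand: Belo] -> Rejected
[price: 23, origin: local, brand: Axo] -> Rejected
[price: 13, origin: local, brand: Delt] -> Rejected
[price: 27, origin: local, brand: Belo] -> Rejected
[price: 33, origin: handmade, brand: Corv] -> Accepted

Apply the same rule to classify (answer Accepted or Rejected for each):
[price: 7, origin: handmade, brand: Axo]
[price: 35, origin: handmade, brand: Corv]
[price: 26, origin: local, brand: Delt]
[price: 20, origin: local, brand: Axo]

A rule that fits every label: origin is not local — true of each 'Accepted' example, false of each 'Rejected' one.

Accepted, Accepted, Rejected, Rejected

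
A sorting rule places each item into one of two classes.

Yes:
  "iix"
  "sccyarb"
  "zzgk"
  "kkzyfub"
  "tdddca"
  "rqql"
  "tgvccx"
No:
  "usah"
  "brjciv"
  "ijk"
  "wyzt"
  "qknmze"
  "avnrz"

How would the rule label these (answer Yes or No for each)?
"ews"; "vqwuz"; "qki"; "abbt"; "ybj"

No, No, No, Yes, No

One predicate separates the groups cleanly: has a double letter.
"ews": no doubled letter — doesn't match, so No.
"vqwuz": no doubled letter — doesn't match, so No.
"qki": no doubled letter — doesn't match, so No.
"abbt": 'bb' doubled — has this property, so Yes.
"ybj": no doubled letter — doesn't match, so No.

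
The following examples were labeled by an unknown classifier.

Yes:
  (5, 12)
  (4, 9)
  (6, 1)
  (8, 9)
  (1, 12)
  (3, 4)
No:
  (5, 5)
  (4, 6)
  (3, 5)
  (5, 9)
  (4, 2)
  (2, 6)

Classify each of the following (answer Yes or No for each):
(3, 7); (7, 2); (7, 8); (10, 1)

No, Yes, Yes, Yes

The simplest hypothesis consistent with all the labels is: sum is odd.
(3, 7) — 3+7 = 10, hence No.
(7, 2) — 7+2 = 9, hence Yes.
(7, 8) — 7+8 = 15, hence Yes.
(10, 1) — 10+1 = 11, hence Yes.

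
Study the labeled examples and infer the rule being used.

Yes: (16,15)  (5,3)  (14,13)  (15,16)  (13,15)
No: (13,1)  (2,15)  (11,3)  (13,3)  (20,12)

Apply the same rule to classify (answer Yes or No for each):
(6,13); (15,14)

No, Yes

The classifier is using: |first − second| ≤ 2.
(6,13) → |6−13| = 7 → No. (15,14) → |15−14| = 1 → Yes.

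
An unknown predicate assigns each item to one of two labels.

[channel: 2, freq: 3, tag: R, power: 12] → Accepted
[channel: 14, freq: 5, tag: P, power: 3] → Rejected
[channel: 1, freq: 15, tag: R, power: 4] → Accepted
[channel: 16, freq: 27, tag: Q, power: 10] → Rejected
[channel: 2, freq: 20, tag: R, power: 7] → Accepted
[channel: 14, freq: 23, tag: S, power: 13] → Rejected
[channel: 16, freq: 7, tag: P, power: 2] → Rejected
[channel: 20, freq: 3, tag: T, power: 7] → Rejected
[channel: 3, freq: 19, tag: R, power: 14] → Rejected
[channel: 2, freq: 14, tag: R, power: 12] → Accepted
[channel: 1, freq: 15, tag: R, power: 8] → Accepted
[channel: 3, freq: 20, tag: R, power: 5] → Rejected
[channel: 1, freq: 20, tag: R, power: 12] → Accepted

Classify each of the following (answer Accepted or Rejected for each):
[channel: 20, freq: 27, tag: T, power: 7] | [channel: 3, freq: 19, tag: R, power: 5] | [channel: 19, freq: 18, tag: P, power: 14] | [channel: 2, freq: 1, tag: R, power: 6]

Rejected, Rejected, Rejected, Accepted

The common property of the 'Accepted' items is: channel ≤ 2. No 'Rejected' item has it.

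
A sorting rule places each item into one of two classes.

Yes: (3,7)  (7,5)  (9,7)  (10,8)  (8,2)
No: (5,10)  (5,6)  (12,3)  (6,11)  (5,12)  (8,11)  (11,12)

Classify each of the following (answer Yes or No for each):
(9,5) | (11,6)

Looking at the examples, the only property every 'Yes' case has and every 'No' case lacks is: sum is even.
(9,5) — 9+5 = 14, hence Yes.
(11,6) — 11+6 = 17, hence No.

Yes, No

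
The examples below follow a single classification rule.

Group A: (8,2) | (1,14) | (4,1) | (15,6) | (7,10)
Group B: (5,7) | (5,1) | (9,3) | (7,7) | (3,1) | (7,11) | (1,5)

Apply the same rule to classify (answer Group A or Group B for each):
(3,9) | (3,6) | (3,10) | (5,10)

The pattern is that an item is 'Group A' exactly when: product is even.
(3,9): 3·9 = 27, does not fit → Group B.
(3,6): 3·6 = 18, passes → Group A.
(3,10): 3·10 = 30, passes → Group A.
(5,10): 5·10 = 50, passes → Group A.

Group B, Group A, Group A, Group A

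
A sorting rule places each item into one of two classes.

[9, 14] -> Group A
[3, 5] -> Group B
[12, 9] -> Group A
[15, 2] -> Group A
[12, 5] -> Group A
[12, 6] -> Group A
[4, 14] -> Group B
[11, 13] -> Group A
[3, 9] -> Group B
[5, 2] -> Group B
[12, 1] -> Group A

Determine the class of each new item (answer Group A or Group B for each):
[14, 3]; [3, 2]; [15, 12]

Group A, Group B, Group A

A rule that fits every label: first ≥ 6 — true of each 'Group A' example, false of each 'Group B' one.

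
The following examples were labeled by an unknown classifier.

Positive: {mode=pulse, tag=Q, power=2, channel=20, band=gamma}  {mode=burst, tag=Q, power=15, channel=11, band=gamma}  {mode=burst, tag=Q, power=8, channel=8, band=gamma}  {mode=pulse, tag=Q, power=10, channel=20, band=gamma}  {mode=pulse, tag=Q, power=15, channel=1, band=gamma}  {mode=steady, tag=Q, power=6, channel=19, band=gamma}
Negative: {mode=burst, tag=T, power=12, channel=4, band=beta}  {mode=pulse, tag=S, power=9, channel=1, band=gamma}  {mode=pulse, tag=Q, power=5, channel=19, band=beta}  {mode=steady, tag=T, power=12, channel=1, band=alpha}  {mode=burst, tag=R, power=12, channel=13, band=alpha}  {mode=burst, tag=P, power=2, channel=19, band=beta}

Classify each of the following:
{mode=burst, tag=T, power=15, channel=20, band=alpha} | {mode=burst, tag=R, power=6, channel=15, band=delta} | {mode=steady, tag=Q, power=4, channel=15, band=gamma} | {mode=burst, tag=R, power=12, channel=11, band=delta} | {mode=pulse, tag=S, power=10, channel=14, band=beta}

The pattern is that an item is 'Positive' exactly when: band is gamma AND tag is Q.
{mode=burst, tag=T, power=15, channel=20, band=alpha}: band is alpha, tag is T, does not pass → Negative.
{mode=burst, tag=R, power=6, channel=15, band=delta}: band is delta, tag is R, does not pass → Negative.
{mode=steady, tag=Q, power=4, channel=15, band=gamma}: band is gamma, tag is Q, checks out → Positive.
{mode=burst, tag=R, power=12, channel=11, band=delta}: band is delta, tag is R, does not pass → Negative.
{mode=pulse, tag=S, power=10, channel=14, band=beta}: band is beta, tag is S, does not pass → Negative.

Negative, Negative, Positive, Negative, Negative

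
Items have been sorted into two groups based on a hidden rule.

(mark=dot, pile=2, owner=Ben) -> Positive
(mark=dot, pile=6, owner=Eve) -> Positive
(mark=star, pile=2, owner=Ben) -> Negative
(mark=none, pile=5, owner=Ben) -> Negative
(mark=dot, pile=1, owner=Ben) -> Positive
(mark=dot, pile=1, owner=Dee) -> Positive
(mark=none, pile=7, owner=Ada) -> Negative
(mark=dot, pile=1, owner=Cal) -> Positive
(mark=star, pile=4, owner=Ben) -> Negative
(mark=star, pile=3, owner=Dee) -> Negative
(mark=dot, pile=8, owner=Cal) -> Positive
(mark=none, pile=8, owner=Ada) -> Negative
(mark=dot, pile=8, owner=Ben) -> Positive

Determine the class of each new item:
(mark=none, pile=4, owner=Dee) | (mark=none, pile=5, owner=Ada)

Negative, Negative

Checking candidate rules against both groups, what survives is: mark is dot.
(mark=none, pile=4, owner=Dee) — mark is none, hence Negative.
(mark=none, pile=5, owner=Ada) — mark is none, hence Negative.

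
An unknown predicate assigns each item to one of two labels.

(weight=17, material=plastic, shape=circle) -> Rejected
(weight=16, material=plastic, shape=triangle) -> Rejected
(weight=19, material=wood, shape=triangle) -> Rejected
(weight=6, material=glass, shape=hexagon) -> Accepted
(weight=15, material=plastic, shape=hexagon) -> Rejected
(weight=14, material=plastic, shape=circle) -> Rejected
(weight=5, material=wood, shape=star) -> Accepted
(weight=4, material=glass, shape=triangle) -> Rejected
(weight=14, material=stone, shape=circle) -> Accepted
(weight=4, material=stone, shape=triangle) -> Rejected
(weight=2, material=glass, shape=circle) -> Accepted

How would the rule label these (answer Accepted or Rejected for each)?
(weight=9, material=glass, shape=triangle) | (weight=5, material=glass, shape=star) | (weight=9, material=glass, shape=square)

Rule: material is not plastic AND shape is not triangle. This holds for each 'Accepted' example and fails for each 'Rejected' one.
(weight=9, material=glass, shape=triangle): Rejected (material is glass, shape is triangle).
(weight=5, material=glass, shape=star): Accepted (material is glass, shape is star).
(weight=9, material=glass, shape=square): Accepted (material is glass, shape is square).

Rejected, Accepted, Accepted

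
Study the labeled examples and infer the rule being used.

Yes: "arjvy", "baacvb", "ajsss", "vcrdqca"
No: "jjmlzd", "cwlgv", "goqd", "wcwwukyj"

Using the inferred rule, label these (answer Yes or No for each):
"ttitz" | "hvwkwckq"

No, No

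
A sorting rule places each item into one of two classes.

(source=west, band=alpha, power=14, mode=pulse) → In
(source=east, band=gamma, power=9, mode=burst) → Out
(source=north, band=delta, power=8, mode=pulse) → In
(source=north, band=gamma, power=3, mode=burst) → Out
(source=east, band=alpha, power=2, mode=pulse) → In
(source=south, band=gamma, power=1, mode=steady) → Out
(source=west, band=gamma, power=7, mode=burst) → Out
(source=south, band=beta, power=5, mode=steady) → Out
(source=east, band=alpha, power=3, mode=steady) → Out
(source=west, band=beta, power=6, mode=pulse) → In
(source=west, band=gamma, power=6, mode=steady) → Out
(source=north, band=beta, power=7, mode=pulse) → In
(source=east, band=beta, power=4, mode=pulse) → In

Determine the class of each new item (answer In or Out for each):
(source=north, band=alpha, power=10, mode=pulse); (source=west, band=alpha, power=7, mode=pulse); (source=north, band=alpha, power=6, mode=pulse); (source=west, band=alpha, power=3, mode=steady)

The simplest hypothesis consistent with all the labels is: mode is pulse.
In: (source=north, band=alpha, power=10, mode=pulse), since mode is pulse.
In: (source=west, band=alpha, power=7, mode=pulse), since mode is pulse.
In: (source=north, band=alpha, power=6, mode=pulse), since mode is pulse.
Out: (source=west, band=alpha, power=3, mode=steady), since mode is steady.

In, In, In, Out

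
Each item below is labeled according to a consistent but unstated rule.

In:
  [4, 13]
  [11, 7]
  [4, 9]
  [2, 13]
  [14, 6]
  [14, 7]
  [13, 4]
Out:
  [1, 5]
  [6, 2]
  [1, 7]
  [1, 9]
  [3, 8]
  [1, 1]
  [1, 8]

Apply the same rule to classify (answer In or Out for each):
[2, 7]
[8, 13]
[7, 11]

A rule that fits every label: sum ≥ 13 — true of each 'In' example, false of each 'Out' one.
[2, 7] → 2+7 = 9 → Out.
[8, 13] → 8+13 = 21 → In.
[7, 11] → 7+11 = 18 → In.

Out, In, In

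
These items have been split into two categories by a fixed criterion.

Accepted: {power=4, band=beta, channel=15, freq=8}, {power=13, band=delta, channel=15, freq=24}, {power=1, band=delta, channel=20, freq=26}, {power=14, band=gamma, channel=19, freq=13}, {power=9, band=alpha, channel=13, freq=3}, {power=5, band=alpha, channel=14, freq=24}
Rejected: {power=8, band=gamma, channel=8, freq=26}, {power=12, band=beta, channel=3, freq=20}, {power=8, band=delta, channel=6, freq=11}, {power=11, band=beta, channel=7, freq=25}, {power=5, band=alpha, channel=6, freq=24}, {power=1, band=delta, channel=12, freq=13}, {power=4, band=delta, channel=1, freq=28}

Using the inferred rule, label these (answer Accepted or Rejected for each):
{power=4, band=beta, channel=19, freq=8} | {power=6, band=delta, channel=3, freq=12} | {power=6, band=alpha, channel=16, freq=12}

Accepted, Rejected, Accepted

A rule that fits every label: channel ≥ 13 — true of each 'Accepted' example, false of each 'Rejected' one.
{power=4, band=beta, channel=19, freq=8} — channel = 19, hence Accepted. {power=6, band=delta, channel=3, freq=12} — channel = 3, hence Rejected. {power=6, band=alpha, channel=16, freq=12} — channel = 16, hence Accepted.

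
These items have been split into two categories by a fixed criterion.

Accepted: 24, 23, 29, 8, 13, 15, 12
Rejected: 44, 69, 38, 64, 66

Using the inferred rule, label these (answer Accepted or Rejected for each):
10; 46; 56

Accepted, Rejected, Rejected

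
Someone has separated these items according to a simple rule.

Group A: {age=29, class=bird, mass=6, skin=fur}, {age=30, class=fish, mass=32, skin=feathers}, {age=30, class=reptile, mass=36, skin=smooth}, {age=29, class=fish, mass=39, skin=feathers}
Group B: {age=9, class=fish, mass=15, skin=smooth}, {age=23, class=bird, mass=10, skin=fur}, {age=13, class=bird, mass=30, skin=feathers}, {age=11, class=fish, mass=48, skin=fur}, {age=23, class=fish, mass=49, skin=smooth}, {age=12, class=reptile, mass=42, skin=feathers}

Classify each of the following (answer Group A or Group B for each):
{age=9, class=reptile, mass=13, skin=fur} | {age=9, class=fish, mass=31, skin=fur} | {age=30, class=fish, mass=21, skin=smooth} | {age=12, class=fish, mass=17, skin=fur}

All 'Group A' examples share one property — age ≥ 29 — and every 'Group B' example lacks it.

Group B, Group B, Group A, Group B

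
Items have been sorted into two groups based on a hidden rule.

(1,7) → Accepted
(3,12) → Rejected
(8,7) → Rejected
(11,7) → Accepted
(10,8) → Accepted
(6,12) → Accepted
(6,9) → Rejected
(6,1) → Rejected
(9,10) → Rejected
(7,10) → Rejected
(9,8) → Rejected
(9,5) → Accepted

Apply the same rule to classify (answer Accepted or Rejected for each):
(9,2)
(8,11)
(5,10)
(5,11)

Rejected, Rejected, Rejected, Accepted

The pattern is that an item is 'Accepted' exactly when: sum is even.
(9,2): 9+2 = 11 — fails the rule, so Rejected. (8,11): 8+11 = 19 — fails the rule, so Rejected. (5,10): 5+10 = 15 — fails the rule, so Rejected. (5,11): 5+11 = 16 — checks out, so Accepted.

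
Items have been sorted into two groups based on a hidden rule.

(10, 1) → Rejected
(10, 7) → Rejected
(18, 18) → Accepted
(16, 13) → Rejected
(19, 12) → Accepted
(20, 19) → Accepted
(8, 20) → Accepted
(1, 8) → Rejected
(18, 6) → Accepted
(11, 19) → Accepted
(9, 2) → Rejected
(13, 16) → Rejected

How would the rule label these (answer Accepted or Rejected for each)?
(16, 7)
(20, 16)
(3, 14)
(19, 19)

Rejected, Accepted, Rejected, Accepted

Rule: max ≥ 18. This holds for each 'Accepted' example and fails for each 'Rejected' one.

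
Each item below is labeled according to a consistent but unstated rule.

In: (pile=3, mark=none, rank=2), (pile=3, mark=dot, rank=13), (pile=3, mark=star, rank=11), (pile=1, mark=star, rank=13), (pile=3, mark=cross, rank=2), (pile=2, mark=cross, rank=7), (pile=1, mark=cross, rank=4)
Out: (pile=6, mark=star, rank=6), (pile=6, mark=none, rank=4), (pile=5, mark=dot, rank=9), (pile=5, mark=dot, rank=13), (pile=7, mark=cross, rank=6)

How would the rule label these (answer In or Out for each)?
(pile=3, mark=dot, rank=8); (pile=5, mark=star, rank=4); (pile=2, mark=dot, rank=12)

One predicate separates the groups cleanly: pile ≤ 3.

In, Out, In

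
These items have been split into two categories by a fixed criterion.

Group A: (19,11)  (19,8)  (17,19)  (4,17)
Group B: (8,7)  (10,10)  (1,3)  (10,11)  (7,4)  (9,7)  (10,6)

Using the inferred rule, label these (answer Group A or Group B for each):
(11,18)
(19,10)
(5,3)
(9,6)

One predicate separates the groups cleanly: max ≥ 17.

Group A, Group A, Group B, Group B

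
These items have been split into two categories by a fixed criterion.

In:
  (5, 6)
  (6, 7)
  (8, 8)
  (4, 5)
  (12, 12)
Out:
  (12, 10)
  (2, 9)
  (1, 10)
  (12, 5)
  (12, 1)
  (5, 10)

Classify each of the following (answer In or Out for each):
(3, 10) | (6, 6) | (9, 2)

The common property of the 'In' items is: |first − second| ≤ 1. No 'Out' item has it.
(3, 10) — |3−10| = 7, hence Out. (6, 6) — |6−6| = 0, hence In. (9, 2) — |9−2| = 7, hence Out.

Out, In, Out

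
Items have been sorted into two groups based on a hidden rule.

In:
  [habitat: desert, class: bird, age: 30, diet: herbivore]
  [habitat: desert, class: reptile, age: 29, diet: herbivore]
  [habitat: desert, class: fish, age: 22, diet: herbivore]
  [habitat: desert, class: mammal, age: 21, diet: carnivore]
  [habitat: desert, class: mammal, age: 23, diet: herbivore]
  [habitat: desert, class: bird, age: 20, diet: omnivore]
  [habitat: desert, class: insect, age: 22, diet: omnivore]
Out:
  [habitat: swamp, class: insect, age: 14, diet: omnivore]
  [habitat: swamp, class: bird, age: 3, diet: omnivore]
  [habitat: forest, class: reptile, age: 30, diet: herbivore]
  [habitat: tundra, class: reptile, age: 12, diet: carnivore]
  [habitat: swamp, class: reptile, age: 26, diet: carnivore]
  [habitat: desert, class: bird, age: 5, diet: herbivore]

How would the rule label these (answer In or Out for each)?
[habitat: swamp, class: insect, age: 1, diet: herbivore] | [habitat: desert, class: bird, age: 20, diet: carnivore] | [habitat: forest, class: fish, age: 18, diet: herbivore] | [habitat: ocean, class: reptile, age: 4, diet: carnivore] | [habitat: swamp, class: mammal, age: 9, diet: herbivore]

The distinguishing property — habitat is desert AND age ≥ 12 — holds for all the 'In' cases and none of the 'Out' cases.
[habitat: swamp, class: insect, age: 1, diet: herbivore] → habitat is swamp, age = 1 → Out. [habitat: desert, class: bird, age: 20, diet: carnivore] → habitat is desert, age = 20 → In. [habitat: forest, class: fish, age: 18, diet: herbivore] → habitat is forest, age = 18 → Out. [habitat: ocean, class: reptile, age: 4, diet: carnivore] → habitat is ocean, age = 4 → Out. [habitat: swamp, class: mammal, age: 9, diet: herbivore] → habitat is swamp, age = 9 → Out.

Out, In, Out, Out, Out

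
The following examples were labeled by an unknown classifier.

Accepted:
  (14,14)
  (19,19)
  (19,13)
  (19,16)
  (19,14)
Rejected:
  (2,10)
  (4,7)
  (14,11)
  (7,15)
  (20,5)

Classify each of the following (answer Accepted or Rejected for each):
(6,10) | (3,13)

The simplest hypothesis consistent with all the labels is: sum ≥ 28.
(6,10): 6+10 = 16 — does not satisfy this, so Rejected. (3,13): 3+13 = 16 — does not satisfy this, so Rejected.

Rejected, Rejected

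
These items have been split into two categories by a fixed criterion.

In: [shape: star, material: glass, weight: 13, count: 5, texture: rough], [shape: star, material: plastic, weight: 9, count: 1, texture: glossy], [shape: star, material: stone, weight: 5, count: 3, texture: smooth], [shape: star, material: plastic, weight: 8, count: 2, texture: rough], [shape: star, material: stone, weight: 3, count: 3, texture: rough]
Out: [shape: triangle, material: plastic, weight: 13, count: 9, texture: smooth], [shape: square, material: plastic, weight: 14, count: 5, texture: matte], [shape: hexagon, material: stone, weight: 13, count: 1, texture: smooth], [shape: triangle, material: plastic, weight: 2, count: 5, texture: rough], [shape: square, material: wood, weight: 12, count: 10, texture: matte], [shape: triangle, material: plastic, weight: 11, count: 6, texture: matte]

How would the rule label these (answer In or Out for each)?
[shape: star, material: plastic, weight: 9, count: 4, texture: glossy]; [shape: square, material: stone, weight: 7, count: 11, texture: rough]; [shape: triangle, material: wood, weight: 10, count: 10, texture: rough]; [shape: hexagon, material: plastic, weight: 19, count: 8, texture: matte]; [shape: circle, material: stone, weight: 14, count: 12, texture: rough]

In, Out, Out, Out, Out

The pattern is that an item is 'In' exactly when: shape is star.
[shape: star, material: plastic, weight: 9, count: 4, texture: glossy] → shape is star → In.
[shape: square, material: stone, weight: 7, count: 11, texture: rough] → shape is square → Out.
[shape: triangle, material: wood, weight: 10, count: 10, texture: rough] → shape is triangle → Out.
[shape: hexagon, material: plastic, weight: 19, count: 8, texture: matte] → shape is hexagon → Out.
[shape: circle, material: stone, weight: 14, count: 12, texture: rough] → shape is circle → Out.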